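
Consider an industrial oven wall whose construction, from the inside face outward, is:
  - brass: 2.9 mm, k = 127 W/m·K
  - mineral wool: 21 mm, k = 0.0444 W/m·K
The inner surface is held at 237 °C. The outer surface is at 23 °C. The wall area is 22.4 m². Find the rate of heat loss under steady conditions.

Series thermal resistances:
R_brass = L/(kA) = 0.0029/(127×22.4) = 1.019×10^-6 K/W
R_mineral wool = L/(kA) = 0.021/(0.0444×22.4) = 0.02111 K/W
R_total = 0.02112 K/W
Q = ΔT / R_total = 214 / 0.02112

Q ≈ 10100 W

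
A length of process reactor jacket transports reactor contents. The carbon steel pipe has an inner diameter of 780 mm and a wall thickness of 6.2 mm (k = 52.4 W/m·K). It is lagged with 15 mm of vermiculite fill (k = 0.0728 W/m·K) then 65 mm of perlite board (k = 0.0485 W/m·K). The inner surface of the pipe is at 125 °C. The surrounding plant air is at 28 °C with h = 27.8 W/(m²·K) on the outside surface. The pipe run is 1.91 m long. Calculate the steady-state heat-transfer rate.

For a radial system each layer contributes R = ln(r_out/r_in)/(2πkL); films add R = 1/(hA).
R_carbon steel pipe wall = ln(396.2/390)/(2π×52.4×1.91) = 2.508×10^-5 K/W
R_vermiculite fill = ln(411.2/396.2)/(2π×0.0728×1.91) = 0.04253 K/W
R_perlite board = ln(476.2/411.2)/(2π×0.0485×1.91) = 0.2521 K/W
R_outer film = 1/(h_o·2πr_oL) = 1/(27.8×2π×0.4762×1.91) = 0.006294 K/W
R_total = 0.301 K/W
Q = ΔT/R_total = 97/0.301

Q ≈ 322 W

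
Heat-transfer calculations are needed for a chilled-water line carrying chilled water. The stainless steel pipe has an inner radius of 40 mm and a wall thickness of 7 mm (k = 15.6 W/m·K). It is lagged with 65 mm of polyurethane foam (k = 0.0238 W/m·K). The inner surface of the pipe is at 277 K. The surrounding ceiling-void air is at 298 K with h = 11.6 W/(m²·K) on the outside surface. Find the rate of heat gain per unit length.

q′ ≈ 3.54 W/m

Radial resistances (cylindrical: R_cond = ln(r_o/r_i)/(2πkL), R_conv = 1/(h·2πrL)):
R_stainless steel pipe wall = ln(47/40)/(2π×15.6×1) = 0.001645 K/W
R_polyurethane foam = ln(112/47)/(2π×0.0238×1) = 5.807 K/W
R_outer film = 1/(h_o·2πr_oL) = 1/(11.6×2π×0.112×1) = 0.1225 K/W
R_total = 5.931 K/W
Q = ΔT/R_total = 21/5.931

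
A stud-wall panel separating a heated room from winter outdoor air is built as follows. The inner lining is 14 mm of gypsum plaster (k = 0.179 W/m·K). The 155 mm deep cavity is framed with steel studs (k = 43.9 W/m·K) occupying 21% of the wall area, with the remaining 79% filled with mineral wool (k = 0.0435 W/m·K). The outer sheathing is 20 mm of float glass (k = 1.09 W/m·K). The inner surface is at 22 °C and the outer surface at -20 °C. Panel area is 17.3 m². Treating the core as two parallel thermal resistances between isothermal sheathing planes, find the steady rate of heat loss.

Sheathing layers in series; stud and cavity paths in parallel between them.
R_inner = 0.014/(0.179×17.3) = 0.004521 K/W
R_stud  = 0.155/(43.9×0.21×17.3) = 9.719×10^-4 K/W
R_cav   = 0.155/(0.0435×0.79×17.3) = 0.2607 K/W
1/R_core = 1/R_stud + 1/R_cav → R_core = 9.682×10^-4 K/W
R_outer = 0.02/(1.09×17.3) = 0.001061 K/W
R_total = 0.00655 K/W
Q = ΔT/R_total = 42/0.00655

Q ≈ 6410 W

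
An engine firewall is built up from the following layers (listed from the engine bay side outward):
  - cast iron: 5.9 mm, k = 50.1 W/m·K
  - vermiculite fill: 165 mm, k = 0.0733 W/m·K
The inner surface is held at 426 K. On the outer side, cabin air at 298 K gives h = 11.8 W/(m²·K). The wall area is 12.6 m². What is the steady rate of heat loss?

Q ≈ 690 W

Treating each layer as a thermal resistance in series:
R_cast iron = L/(kA) = 0.0059/(50.1×12.6) = 9.346×10^-6 K/W
R_vermiculite fill = L/(kA) = 0.165/(0.0733×12.6) = 0.1787 K/W
R_outer film = 1/(h_o·A) = 1/(11.8×12.6) = 0.006726 K/W
R_total = 0.1854 K/W
Q = ΔT / R_total = 128 / 0.1854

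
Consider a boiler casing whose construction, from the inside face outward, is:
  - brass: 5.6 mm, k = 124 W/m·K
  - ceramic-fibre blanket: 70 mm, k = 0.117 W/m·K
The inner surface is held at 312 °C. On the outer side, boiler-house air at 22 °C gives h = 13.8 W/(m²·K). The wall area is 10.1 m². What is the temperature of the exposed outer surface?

Thermal resistances in series:
R_brass = L/(kA) = 0.0056/(124×10.1) = 4.471×10^-6 K/W
R_ceramic-fibre blanket = L/(kA) = 0.07/(0.117×10.1) = 0.05924 K/W
R_outer film = 1/(h_o·A) = 1/(13.8×10.1) = 0.007175 K/W
R_total = 0.06642 K/W;  Q = ΔT/R_total = 290/0.06642 = 4366 W
T_interface = T_inner − Q·ΣR(inner→interface) = 312 − 4370×0.05924

T ≈ 53.3 °C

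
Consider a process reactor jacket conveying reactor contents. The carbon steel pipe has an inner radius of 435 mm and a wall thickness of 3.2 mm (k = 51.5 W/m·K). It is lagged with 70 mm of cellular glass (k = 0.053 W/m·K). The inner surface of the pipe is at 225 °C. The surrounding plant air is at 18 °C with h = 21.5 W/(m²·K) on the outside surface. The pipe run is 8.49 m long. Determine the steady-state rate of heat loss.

Q ≈ 3820 W

Per-layer cylindrical resistances, series-summed:
R_carbon steel pipe wall = ln(438.2/435)/(2π×51.5×8.49) = 2.668×10^-6 K/W
R_cellular glass = ln(508.2/438.2)/(2π×0.053×8.49) = 0.05242 K/W
R_outer film = 1/(h_o·2πr_oL) = 1/(21.5×2π×0.5082×8.49) = 0.001716 K/W
R_total = 0.05414 K/W
Q = ΔT/R_total = 207/0.05414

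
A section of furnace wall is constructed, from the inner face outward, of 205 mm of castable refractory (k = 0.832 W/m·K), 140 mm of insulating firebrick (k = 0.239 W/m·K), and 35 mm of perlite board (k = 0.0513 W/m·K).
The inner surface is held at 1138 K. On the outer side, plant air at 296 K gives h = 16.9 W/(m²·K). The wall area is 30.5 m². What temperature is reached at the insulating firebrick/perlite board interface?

Series thermal resistances:
R_castable refractory = L/(kA) = 0.205/(0.832×30.5) = 0.008078 K/W
R_insulating firebrick = L/(kA) = 0.14/(0.239×30.5) = 0.01921 K/W
R_perlite board = L/(kA) = 0.035/(0.0513×30.5) = 0.02237 K/W
R_outer film = 1/(h_o·A) = 1/(16.9×30.5) = 0.00194 K/W
R_total = 0.05159 K/W;  Q = ΔT/R_total = 842/0.05159 = 16320 W
T_interface = T_inner − Q·ΣR(inner→interface) = 1138 − 16300×0.02728

T ≈ 693 K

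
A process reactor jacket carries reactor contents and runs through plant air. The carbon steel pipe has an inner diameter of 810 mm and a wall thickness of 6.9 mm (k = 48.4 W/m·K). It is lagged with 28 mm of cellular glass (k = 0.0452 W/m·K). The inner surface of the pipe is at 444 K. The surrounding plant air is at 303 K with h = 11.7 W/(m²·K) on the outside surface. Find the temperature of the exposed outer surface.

Per-layer cylindrical resistances, series-summed:
R_carbon steel pipe wall = ln(411.9/405)/(2π×48.4×1) = 5.555×10^-5 K/W
R_cellular glass = ln(439.9/411.9)/(2π×0.0452×1) = 0.2316 K/W
R_outer film = 1/(h_o·2πr_oL) = 1/(11.7×2π×0.4399×1) = 0.03092 K/W
R_total = 0.2626 K/W
Q = ΔT/R_total = 141/0.2626
Q = 537 W/m
T_interface = T_inner − Q·ΣR(inner→interface) = 444 − 537×0.2316

T ≈ 320 K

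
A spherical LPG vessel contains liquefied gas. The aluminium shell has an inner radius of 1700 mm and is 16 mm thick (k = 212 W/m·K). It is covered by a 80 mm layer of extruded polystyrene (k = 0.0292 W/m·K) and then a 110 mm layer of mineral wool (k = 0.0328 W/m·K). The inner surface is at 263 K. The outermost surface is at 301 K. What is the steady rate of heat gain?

Q ≈ 256 W

Each spherical layer contributes R = (1/r_i − 1/r_o)/(4πk):
R_aluminium shell = (1/1.7 − 1/1.716)/(4π×212) = 2.059×10^-6 K/W
R_extruded polystyrene = (1/1.716 − 1/1.796)/(4π×0.0292) = 0.07074 K/W
R_mineral wool = (1/1.796 − 1/1.906)/(4π×0.0328) = 0.07796 K/W
R_total = 0.1487 K/W
Q = ΔT/R_total = 38/0.1487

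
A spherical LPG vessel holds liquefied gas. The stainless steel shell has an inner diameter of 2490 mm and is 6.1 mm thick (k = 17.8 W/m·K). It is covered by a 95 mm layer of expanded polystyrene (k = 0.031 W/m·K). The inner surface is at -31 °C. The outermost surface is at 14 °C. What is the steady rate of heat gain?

Q ≈ 311 W

Spherical conduction: R = (1/r_in − 1/r_out)/(4πk) per layer; series-sum.
R_stainless steel shell = (1/1.245 − 1/1.2511)/(4π×17.8) = 1.751×10^-5 K/W
R_expanded polystyrene = (1/1.2511 − 1/1.3461)/(4π×0.031) = 0.1448 K/W
R_total = 0.1448 K/W
Q = ΔT/R_total = 45/0.1448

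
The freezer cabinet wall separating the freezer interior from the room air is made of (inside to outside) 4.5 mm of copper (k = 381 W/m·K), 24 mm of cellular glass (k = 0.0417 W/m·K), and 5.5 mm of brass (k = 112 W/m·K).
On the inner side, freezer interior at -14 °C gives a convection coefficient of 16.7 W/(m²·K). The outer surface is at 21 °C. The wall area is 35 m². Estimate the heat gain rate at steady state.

Series thermal resistances:
R_inner film = 1/(h_i·A) = 1/(16.7×35) = 0.001711 K/W
R_copper = L/(kA) = 0.0045/(381×35) = 3.375×10^-7 K/W
R_cellular glass = L/(kA) = 0.024/(0.0417×35) = 0.01644 K/W
R_brass = L/(kA) = 0.0055/(112×35) = 1.403×10^-6 K/W
R_total = 0.01816 K/W
Q = ΔT / R_total = 35 / 0.01816

Q ≈ 1930 W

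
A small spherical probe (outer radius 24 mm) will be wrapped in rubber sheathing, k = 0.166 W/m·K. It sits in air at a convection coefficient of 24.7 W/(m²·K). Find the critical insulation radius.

r_cr ≈ 13.4 mm

For a sphere r_cr = 2k/h = 2×0.166/24.7
r_cr = 13.4 mm; since the bare radius (24 mm) is above r_cr, any added insulation will reduce heat loss.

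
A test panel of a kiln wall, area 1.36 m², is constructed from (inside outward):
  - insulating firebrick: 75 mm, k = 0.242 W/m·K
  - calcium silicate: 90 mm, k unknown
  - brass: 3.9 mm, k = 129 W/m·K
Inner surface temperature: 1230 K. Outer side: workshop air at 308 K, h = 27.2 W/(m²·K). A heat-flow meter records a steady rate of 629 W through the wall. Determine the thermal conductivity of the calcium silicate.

k ≈ 0.0547 W/(m·K)

Thermal resistances in series:
R_insulating firebrick = L/(kA) = 0.075/(0.242×1.36) = 0.2279 K/W
R_brass = L/(kA) = 0.0039/(129×1.36) = 2.223×10^-5 K/W
R_outer film = 1/(h_o·A) = 1/(27.2×1.36) = 0.02703 K/W
Sum of known resistances R_other = 0.2549 K/W
Total R = ΔT/Q = 922/629 = 1.466 K/W
R_calcium silicate = R_total − R_other = 1.211 K/W
k = L/(R·A) = 0.09/(1.211×1.36)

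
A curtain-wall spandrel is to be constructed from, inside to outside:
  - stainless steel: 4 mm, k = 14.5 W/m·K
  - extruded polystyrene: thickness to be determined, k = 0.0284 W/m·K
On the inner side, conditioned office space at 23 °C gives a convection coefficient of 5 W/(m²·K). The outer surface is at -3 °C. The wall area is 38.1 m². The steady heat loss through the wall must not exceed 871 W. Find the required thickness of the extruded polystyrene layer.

L ≈ 26.6 mm

Series thermal resistances:
R_inner film = 1/(h_i·A) = 1/(5×38.1) = 0.005249 K/W
R_stainless steel = L/(kA) = 0.004/(14.5×38.1) = 7.24×10^-6 K/W
Sum of the known resistances R_other = 0.005257 K/W
Required total resistance R_tot = ΔT/Q_allow = 26/871 = 0.02985 K/W
R_extruded polystyrene = R_tot − R_other = 0.02459 K/W
L = R·k·A = 0.02459×0.0284×38.1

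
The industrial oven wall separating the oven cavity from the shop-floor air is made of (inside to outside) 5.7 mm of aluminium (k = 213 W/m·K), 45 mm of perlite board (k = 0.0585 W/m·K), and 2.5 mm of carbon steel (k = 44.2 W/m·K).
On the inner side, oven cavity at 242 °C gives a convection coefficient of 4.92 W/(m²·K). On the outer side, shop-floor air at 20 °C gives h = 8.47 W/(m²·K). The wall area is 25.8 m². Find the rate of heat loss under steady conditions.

Thermal resistances in series:
R_inner film = 1/(h_i·A) = 1/(4.92×25.8) = 0.007878 K/W
R_aluminium = L/(kA) = 0.0057/(213×25.8) = 1.037×10^-6 K/W
R_perlite board = L/(kA) = 0.045/(0.0585×25.8) = 0.02982 K/W
R_carbon steel = L/(kA) = 0.0025/(44.2×25.8) = 2.192×10^-6 K/W
R_outer film = 1/(h_o·A) = 1/(8.47×25.8) = 0.004576 K/W
R_total = 0.04227 K/W
Q = ΔT / R_total = 222 / 0.04227

Q ≈ 5250 W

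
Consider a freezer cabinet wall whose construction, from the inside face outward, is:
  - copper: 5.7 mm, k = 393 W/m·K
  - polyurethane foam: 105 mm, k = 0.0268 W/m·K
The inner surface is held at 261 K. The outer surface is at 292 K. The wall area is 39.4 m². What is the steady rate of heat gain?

Q ≈ 312 W

Using the resistance-network approach (series):
R_copper = L/(kA) = 0.0057/(393×39.4) = 3.681×10^-7 K/W
R_polyurethane foam = L/(kA) = 0.105/(0.0268×39.4) = 0.09944 K/W
R_total = 0.09944 K/W
Q = ΔT / R_total = 31 / 0.09944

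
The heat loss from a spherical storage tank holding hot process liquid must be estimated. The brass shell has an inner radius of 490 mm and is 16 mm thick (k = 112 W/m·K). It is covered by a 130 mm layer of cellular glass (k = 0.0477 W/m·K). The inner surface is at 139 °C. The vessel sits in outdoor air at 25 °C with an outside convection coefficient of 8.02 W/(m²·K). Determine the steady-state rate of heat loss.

Q ≈ 163 W

Spherical conduction: R = (1/r_in − 1/r_out)/(4πk) per layer; series-sum.
R_brass shell = (1/0.49 − 1/0.506)/(4π×112) = 4.585×10^-5 K/W
R_cellular glass = (1/0.506 − 1/0.636)/(4π×0.0477) = 0.6739 K/W
R_outer film = 1/(h·4πr_o²) = 1/(8.02×4π×0.636²) = 0.02453 K/W
R_total = 0.6985 K/W
Q = ΔT/R_total = 114/0.6985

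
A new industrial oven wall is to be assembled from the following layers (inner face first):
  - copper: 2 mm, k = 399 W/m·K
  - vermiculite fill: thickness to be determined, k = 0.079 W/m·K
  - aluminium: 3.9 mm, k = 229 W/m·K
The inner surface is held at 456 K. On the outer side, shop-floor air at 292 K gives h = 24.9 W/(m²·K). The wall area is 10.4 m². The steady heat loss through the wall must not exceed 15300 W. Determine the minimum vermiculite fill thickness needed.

Thermal resistances in series:
R_copper = L/(kA) = 0.002/(399×10.4) = 4.82×10^-7 K/W
R_aluminium = L/(kA) = 0.0039/(229×10.4) = 1.638×10^-6 K/W
R_outer film = 1/(h_o·A) = 1/(24.9×10.4) = 0.003862 K/W
Sum of the known resistances R_other = 0.003864 K/W
Required total resistance R_tot = ΔT/Q_allow = 164/15300 = 0.01072 K/W
R_vermiculite fill = R_tot − R_other = 0.006855 K/W
L = R·k·A = 0.006855×0.079×10.4

L ≈ 5.63 mm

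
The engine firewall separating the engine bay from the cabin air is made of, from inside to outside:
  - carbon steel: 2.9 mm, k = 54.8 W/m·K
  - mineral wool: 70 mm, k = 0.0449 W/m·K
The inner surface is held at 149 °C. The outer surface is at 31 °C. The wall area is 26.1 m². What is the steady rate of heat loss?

Q ≈ 1980 W

Series thermal resistances:
R_carbon steel = L/(kA) = 0.0029/(54.8×26.1) = 2.028×10^-6 K/W
R_mineral wool = L/(kA) = 0.07/(0.0449×26.1) = 0.05973 K/W
R_total = 0.05973 K/W
Q = ΔT / R_total = 118 / 0.05973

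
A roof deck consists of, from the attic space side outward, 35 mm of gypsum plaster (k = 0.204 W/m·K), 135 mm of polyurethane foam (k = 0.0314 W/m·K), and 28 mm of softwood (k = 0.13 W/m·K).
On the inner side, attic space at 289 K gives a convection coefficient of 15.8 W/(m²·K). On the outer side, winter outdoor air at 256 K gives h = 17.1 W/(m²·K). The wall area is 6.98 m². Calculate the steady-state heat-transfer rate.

Q ≈ 47.9 W

Treating each layer as a thermal resistance in series:
R_inner film = 1/(h_i·A) = 1/(15.8×6.98) = 0.009067 K/W
R_gypsum plaster = L/(kA) = 0.035/(0.204×6.98) = 0.02458 K/W
R_polyurethane foam = L/(kA) = 0.135/(0.0314×6.98) = 0.616 K/W
R_softwood = L/(kA) = 0.028/(0.13×6.98) = 0.03086 K/W
R_outer film = 1/(h_o·A) = 1/(17.1×6.98) = 0.008378 K/W
R_total = 0.6888 K/W
Q = ΔT / R_total = 33 / 0.6888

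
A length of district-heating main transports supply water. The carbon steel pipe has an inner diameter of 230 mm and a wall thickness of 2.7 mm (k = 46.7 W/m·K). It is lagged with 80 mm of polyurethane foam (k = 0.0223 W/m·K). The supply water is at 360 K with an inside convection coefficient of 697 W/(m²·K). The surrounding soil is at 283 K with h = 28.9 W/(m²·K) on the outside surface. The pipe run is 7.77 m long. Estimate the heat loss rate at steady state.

Radial resistances (cylindrical: R_cond = ln(r_o/r_i)/(2πkL), R_conv = 1/(h·2πrL)):
R_inner film = 1/(h_i·2πr₁L) = 1/(697×2π×0.115×7.77) = 2.555×10^-4 K/W
R_carbon steel pipe wall = ln(117.7/115)/(2π×46.7×7.77) = 1.018×10^-5 K/W
R_polyurethane foam = ln(197.7/117.7)/(2π×0.0223×7.77) = 0.4764 K/W
R_outer film = 1/(h_o·2πr_oL) = 1/(28.9×2π×0.1977×7.77) = 0.003585 K/W
R_total = 0.4802 K/W
Q = ΔT/R_total = 77/0.4802

Q ≈ 160 W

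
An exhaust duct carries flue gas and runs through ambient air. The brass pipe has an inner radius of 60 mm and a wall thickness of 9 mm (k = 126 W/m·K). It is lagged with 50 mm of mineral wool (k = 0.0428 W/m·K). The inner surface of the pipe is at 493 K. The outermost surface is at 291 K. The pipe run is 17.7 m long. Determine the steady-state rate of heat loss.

Per-layer cylindrical resistances, series-summed:
R_brass pipe wall = ln(69/60)/(2π×126×17.7) = 9.974×10^-6 K/W
R_mineral wool = ln(119/69)/(2π×0.0428×17.7) = 0.1145 K/W
R_total = 0.1145 K/W
Q = ΔT/R_total = 202/0.1145

Q ≈ 1760 W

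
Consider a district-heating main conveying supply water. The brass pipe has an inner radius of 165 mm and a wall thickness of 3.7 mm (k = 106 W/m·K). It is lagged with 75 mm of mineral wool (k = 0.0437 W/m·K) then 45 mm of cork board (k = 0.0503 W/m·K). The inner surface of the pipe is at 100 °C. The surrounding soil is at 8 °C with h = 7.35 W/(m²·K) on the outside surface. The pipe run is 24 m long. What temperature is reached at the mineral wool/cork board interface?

Per-layer cylindrical resistances, series-summed:
R_brass pipe wall = ln(168.7/165)/(2π×106×24) = 1.387×10^-6 K/W
R_mineral wool = ln(243.7/168.7)/(2π×0.0437×24) = 0.05582 K/W
R_cork board = ln(288.7/243.7)/(2π×0.0503×24) = 0.02234 K/W
R_outer film = 1/(h_o·2πr_oL) = 1/(7.35×2π×0.2887×24) = 0.003125 K/W
R_total = 0.08128 K/W
Q = ΔT/R_total = 92/0.08128
Q = 1130 W
T_interface = T_inner − Q·ΣR(inner→interface) = 100 − 1130×0.05582

T ≈ 36.8 °C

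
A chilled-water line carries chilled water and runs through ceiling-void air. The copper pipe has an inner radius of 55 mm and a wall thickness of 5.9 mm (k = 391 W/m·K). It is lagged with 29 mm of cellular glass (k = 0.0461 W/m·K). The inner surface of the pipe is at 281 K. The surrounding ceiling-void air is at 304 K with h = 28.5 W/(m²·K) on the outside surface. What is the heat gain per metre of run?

q′ ≈ 16.3 W/m

Per-layer cylindrical resistances, series-summed:
R_copper pipe wall = ln(60.9/55)/(2π×391×1) = 4.148×10^-5 K/W
R_cellular glass = ln(89.9/60.9)/(2π×0.0461×1) = 1.345 K/W
R_outer film = 1/(h_o·2πr_oL) = 1/(28.5×2π×0.0899×1) = 0.06212 K/W
R_total = 1.407 K/W
Q = ΔT/R_total = 23/1.407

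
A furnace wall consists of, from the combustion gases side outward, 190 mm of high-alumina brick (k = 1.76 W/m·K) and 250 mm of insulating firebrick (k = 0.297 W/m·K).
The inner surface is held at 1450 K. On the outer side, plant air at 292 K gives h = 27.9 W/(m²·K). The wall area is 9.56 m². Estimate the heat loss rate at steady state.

Treating each layer as a thermal resistance in series:
R_high-alumina brick = L/(kA) = 0.19/(1.76×9.56) = 0.01129 K/W
R_insulating firebrick = L/(kA) = 0.25/(0.297×9.56) = 0.08805 K/W
R_outer film = 1/(h_o·A) = 1/(27.9×9.56) = 0.003749 K/W
R_total = 0.1031 K/W
Q = ΔT / R_total = 1158 / 0.1031

Q ≈ 11200 W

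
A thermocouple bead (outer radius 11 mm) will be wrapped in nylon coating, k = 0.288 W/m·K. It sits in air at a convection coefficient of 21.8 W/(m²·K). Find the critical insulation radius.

For a sphere r_cr = 2k/h = 2×0.288/21.8
r_cr = 26.4 mm; since the bare radius (11 mm) is below r_cr, adding a thin layer of insulation will *increase* heat loss.

r_cr ≈ 26.4 mm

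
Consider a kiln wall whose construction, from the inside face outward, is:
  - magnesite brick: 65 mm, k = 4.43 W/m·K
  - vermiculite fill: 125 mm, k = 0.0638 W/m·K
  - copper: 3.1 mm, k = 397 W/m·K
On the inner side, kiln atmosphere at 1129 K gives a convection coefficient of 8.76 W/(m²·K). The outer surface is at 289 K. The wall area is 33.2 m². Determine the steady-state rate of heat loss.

Q ≈ 13400 W

Model the wall as resistances in series:
R_inner film = 1/(h_i·A) = 1/(8.76×33.2) = 0.003438 K/W
R_magnesite brick = L/(kA) = 0.065/(4.43×33.2) = 4.419×10^-4 K/W
R_vermiculite fill = L/(kA) = 0.125/(0.0638×33.2) = 0.05901 K/W
R_copper = L/(kA) = 0.0031/(397×33.2) = 2.352×10^-7 K/W
R_total = 0.06289 K/W
Q = ΔT / R_total = 840 / 0.06289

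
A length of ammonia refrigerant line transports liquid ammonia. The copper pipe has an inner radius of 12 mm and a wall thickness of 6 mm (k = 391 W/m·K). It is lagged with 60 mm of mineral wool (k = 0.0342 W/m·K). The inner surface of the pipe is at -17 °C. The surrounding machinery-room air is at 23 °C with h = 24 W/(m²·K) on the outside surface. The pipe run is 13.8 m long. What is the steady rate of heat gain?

Radial resistances (cylindrical: R_cond = ln(r_o/r_i)/(2πkL), R_conv = 1/(h·2πrL)):
R_copper pipe wall = ln(18/12)/(2π×391×13.8) = 1.196×10^-5 K/W
R_mineral wool = ln(78/18)/(2π×0.0342×13.8) = 0.4945 K/W
R_outer film = 1/(h_o·2πr_oL) = 1/(24×2π×0.078×13.8) = 0.006161 K/W
R_total = 0.5007 K/W
Q = ΔT/R_total = 40/0.5007

Q ≈ 79.9 W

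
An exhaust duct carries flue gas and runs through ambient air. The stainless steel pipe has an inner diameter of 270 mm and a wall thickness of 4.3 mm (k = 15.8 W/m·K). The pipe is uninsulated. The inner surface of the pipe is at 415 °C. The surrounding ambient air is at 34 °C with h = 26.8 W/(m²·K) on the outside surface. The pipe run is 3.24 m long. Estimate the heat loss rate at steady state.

Q ≈ 28700 W

Per-layer cylindrical resistances, series-summed:
R_stainless steel pipe wall = ln(139.3/135)/(2π×15.8×3.24) = 9.748×10^-5 K/W
R_outer film = 1/(h_o·2πr_oL) = 1/(26.8×2π×0.1393×3.24) = 0.01316 K/W
R_total = 0.01326 K/W
Q = ΔT/R_total = 381/0.01326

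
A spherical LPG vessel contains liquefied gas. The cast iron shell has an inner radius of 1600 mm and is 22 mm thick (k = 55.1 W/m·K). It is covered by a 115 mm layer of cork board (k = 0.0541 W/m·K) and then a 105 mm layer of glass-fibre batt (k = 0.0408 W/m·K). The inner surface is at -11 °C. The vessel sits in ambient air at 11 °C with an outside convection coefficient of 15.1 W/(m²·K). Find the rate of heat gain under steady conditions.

Q ≈ 175 W

Each spherical layer contributes R = (1/r_i − 1/r_o)/(4πk):
R_cast iron shell = (1/1.6 − 1/1.622)/(4π×55.1) = 1.224×10^-5 K/W
R_cork board = (1/1.622 − 1/1.737)/(4π×0.0541) = 0.06004 K/W
R_glass-fibre batt = (1/1.737 − 1/1.842)/(4π×0.0408) = 0.06401 K/W
R_outer film = 1/(h·4πr_o²) = 1/(15.1×4π×1.842²) = 0.001553 K/W
R_total = 0.1256 K/W
Q = ΔT/R_total = 22/0.1256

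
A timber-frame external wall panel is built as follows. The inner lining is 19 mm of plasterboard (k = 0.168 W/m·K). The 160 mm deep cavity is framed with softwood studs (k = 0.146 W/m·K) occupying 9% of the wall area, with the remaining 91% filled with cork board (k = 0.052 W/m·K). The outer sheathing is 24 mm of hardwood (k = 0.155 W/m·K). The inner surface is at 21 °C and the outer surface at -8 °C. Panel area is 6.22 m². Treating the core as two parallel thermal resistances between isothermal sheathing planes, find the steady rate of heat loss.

Q ≈ 61.9 W

Sheathing layers in series; stud and cavity paths in parallel between them.
R_inner = 0.019/(0.168×6.22) = 0.01818 K/W
R_stud  = 0.16/(0.146×0.09×6.22) = 1.958 K/W
R_cav   = 0.16/(0.052×0.91×6.22) = 0.5436 K/W
1/R_core = 1/R_stud + 1/R_cav → R_core = 0.4255 K/W
R_outer = 0.024/(0.155×6.22) = 0.02489 K/W
R_total = 0.4685 K/W
Q = ΔT/R_total = 29/0.4685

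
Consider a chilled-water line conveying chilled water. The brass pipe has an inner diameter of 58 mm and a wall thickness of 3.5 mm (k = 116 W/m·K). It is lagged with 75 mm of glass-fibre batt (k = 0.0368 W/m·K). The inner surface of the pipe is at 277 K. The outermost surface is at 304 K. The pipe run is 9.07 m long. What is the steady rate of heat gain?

Q ≈ 47.3 W

For a radial system each layer contributes R = ln(r_out/r_in)/(2πkL); films add R = 1/(hA).
R_brass pipe wall = ln(32.5/29)/(2π×116×9.07) = 1.724×10^-5 K/W
R_glass-fibre batt = ln(107.5/32.5)/(2π×0.0368×9.07) = 0.5704 K/W
R_total = 0.5704 K/W
Q = ΔT/R_total = 27/0.5704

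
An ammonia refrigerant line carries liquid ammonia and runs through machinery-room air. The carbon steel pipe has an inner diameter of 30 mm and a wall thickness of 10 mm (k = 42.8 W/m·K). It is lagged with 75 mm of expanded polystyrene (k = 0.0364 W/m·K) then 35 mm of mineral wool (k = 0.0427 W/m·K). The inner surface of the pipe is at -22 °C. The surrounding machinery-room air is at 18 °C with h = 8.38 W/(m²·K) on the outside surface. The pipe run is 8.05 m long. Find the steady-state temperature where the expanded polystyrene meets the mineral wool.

Radial resistances (cylindrical: R_cond = ln(r_o/r_i)/(2πkL), R_conv = 1/(h·2πrL)):
R_carbon steel pipe wall = ln(25/15)/(2π×42.8×8.05) = 2.36×10^-4 K/W
R_expanded polystyrene = ln(100/25)/(2π×0.0364×8.05) = 0.753 K/W
R_mineral wool = ln(135/100)/(2π×0.0427×8.05) = 0.139 K/W
R_outer film = 1/(h_o·2πr_oL) = 1/(8.38×2π×0.135×8.05) = 0.01748 K/W
R_total = 0.9096 K/W
Q = ΔT/R_total = 40/0.9096
Q = 44 W
T_interface = T_inner + Q·ΣR(inner→interface) = -22 + 44×0.7532

T ≈ 11.1 °C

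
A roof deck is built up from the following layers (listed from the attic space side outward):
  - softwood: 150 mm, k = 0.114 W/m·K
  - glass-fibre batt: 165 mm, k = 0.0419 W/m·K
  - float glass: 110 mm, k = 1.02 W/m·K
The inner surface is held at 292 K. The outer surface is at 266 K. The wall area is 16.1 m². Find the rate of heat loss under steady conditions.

Q ≈ 78.1 W

Using the resistance-network approach (series):
R_softwood = L/(kA) = 0.15/(0.114×16.1) = 0.08173 K/W
R_glass-fibre batt = L/(kA) = 0.165/(0.0419×16.1) = 0.2446 K/W
R_float glass = L/(kA) = 0.11/(1.02×16.1) = 0.006698 K/W
R_total = 0.333 K/W
Q = ΔT / R_total = 26 / 0.333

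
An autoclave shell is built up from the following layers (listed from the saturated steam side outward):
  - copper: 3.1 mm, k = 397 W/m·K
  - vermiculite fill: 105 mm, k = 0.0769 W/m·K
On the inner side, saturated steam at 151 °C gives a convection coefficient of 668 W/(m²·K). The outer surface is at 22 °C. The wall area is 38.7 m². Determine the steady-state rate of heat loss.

Q ≈ 3650 W

Using the resistance-network approach (series):
R_inner film = 1/(h_i·A) = 1/(668×38.7) = 3.868×10^-5 K/W
R_copper = L/(kA) = 0.0031/(397×38.7) = 2.018×10^-7 K/W
R_vermiculite fill = L/(kA) = 0.105/(0.0769×38.7) = 0.03528 K/W
R_total = 0.03532 K/W
Q = ΔT / R_total = 129 / 0.03532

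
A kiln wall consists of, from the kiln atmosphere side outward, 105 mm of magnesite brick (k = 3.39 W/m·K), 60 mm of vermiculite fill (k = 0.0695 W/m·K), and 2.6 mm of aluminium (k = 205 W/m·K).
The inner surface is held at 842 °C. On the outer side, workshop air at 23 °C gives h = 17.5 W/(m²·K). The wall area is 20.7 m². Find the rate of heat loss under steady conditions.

Thermal resistances in series:
R_magnesite brick = L/(kA) = 0.105/(3.39×20.7) = 0.001496 K/W
R_vermiculite fill = L/(kA) = 0.06/(0.0695×20.7) = 0.04171 K/W
R_aluminium = L/(kA) = 0.0026/(205×20.7) = 6.127×10^-7 K/W
R_outer film = 1/(h_o·A) = 1/(17.5×20.7) = 0.002761 K/W
R_total = 0.04596 K/W
Q = ΔT / R_total = 819 / 0.04596

Q ≈ 17800 W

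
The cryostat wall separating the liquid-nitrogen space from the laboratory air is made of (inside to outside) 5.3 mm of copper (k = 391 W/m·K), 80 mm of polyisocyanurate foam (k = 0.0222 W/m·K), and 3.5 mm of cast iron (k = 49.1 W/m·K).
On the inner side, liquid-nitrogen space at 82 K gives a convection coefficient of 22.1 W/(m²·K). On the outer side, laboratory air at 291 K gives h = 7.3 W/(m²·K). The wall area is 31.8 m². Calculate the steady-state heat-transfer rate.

Q ≈ 1760 W

Thermal resistances in series:
R_inner film = 1/(h_i·A) = 1/(22.1×31.8) = 0.001423 K/W
R_copper = L/(kA) = 0.0053/(391×31.8) = 4.263×10^-7 K/W
R_polyisocyanurate foam = L/(kA) = 0.08/(0.0222×31.8) = 0.1133 K/W
R_cast iron = L/(kA) = 0.0035/(49.1×31.8) = 2.242×10^-6 K/W
R_outer film = 1/(h_o·A) = 1/(7.3×31.8) = 0.004308 K/W
R_total = 0.1191 K/W
Q = ΔT / R_total = 209 / 0.1191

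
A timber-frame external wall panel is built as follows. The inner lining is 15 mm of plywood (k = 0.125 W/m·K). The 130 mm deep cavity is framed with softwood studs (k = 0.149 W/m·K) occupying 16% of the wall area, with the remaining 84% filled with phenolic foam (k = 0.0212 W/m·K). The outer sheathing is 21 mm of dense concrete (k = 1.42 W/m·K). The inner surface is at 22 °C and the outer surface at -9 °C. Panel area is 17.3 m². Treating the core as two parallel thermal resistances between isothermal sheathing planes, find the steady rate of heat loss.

Sheathing layers in series; stud and cavity paths in parallel between them.
R_inner = 0.015/(0.125×17.3) = 0.006936 K/W
R_stud  = 0.13/(0.149×0.16×17.3) = 0.3152 K/W
R_cav   = 0.13/(0.0212×0.84×17.3) = 0.422 K/W
1/R_core = 1/R_stud + 1/R_cav → R_core = 0.1804 K/W
R_outer = 0.021/(1.42×17.3) = 8.548×10^-4 K/W
R_total = 0.1882 K/W
Q = ΔT/R_total = 31/0.1882

Q ≈ 165 W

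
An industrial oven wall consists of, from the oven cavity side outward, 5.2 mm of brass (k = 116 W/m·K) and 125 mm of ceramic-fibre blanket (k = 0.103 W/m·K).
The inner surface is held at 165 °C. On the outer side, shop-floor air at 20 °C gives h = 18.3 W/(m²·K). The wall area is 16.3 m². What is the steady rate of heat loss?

Model the wall as resistances in series:
R_brass = L/(kA) = 0.0052/(116×16.3) = 2.75×10^-6 K/W
R_ceramic-fibre blanket = L/(kA) = 0.125/(0.103×16.3) = 0.07445 K/W
R_outer film = 1/(h_o·A) = 1/(18.3×16.3) = 0.003352 K/W
R_total = 0.07781 K/W
Q = ΔT / R_total = 145 / 0.07781

Q ≈ 1860 W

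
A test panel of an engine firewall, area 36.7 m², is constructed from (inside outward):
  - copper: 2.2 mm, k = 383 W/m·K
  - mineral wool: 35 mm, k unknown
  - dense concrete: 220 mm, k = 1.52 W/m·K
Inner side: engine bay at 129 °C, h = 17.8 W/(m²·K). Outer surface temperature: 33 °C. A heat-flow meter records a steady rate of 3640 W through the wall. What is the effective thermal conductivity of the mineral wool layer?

Using the resistance-network approach (series):
R_inner film = 1/(h_i·A) = 1/(17.8×36.7) = 0.001531 K/W
R_copper = L/(kA) = 0.0022/(383×36.7) = 1.565×10^-7 K/W
R_dense concrete = L/(kA) = 0.22/(1.52×36.7) = 0.003944 K/W
Sum of known resistances R_other = 0.005475 K/W
Total R = ΔT/Q = 96/3640 = 0.02637 K/W
R_mineral wool = R_total − R_other = 0.0209 K/W
k = L/(R·A) = 0.035/(0.0209×36.7)

k ≈ 0.0456 W/(m·K)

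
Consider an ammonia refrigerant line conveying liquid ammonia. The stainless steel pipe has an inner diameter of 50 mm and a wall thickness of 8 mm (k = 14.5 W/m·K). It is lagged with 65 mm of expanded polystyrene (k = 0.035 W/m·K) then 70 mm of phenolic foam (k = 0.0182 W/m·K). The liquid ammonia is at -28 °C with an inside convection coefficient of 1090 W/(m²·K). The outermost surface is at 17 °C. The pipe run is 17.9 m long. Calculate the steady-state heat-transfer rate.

Treating each annulus and film as a series resistance:
R_inner film = 1/(h_i·2πr₁L) = 1/(1090×2π×0.025×17.9) = 3.263×10^-4 K/W
R_stainless steel pipe wall = ln(33/25)/(2π×14.5×17.9) = 1.702×10^-4 K/W
R_expanded polystyrene = ln(98/33)/(2π×0.035×17.9) = 0.2765 K/W
R_phenolic foam = ln(168/98)/(2π×0.0182×17.9) = 0.2633 K/W
R_total = 0.5403 K/W
Q = ΔT/R_total = 45/0.5403

Q ≈ 83.3 W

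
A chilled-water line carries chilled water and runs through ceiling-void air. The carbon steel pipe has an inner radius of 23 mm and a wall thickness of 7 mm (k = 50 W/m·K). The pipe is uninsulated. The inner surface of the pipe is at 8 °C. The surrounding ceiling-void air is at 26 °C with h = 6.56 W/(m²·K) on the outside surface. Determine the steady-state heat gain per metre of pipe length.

Per-layer cylindrical resistances, series-summed:
R_carbon steel pipe wall = ln(30/23)/(2π×50×1) = 8.458×10^-4 K/W
R_outer film = 1/(h_o·2πr_oL) = 1/(6.56×2π×0.03×1) = 0.8087 K/W
R_total = 0.8096 K/W
Q = ΔT/R_total = 18/0.8096

q′ ≈ 22.2 W/m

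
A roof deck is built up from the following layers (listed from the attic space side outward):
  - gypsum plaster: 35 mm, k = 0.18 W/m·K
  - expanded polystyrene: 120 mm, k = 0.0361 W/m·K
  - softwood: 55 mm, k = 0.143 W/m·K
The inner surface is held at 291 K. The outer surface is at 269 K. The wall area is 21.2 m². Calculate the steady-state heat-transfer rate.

Q ≈ 119 W

Model the wall as resistances in series:
R_gypsum plaster = L/(kA) = 0.035/(0.18×21.2) = 0.009172 K/W
R_expanded polystyrene = L/(kA) = 0.12/(0.0361×21.2) = 0.1568 K/W
R_softwood = L/(kA) = 0.055/(0.143×21.2) = 0.01814 K/W
R_total = 0.1841 K/W
Q = ΔT / R_total = 22 / 0.1841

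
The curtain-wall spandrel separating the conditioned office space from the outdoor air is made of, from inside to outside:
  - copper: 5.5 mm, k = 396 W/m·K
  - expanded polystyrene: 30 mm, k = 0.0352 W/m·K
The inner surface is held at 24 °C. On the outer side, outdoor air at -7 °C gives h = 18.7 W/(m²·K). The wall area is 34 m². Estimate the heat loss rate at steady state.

Q ≈ 1160 W

Model the wall as resistances in series:
R_copper = L/(kA) = 0.0055/(396×34) = 4.085×10^-7 K/W
R_expanded polystyrene = L/(kA) = 0.03/(0.0352×34) = 0.02507 K/W
R_outer film = 1/(h_o·A) = 1/(18.7×34) = 0.001573 K/W
R_total = 0.02664 K/W
Q = ΔT / R_total = 31 / 0.02664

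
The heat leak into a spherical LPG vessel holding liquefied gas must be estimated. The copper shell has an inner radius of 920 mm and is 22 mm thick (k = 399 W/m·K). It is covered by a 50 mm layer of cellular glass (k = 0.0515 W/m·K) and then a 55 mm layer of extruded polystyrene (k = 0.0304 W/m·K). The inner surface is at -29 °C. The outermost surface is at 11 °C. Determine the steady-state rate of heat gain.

Q ≈ 181 W

Radial (spherical) resistances in series:
R_copper shell = (1/0.92 − 1/0.942)/(4π×399) = 5.063×10^-6 K/W
R_cellular glass = (1/0.942 − 1/0.992)/(4π×0.0515) = 0.08268 K/W
R_extruded polystyrene = (1/0.992 − 1/1.047)/(4π×0.0304) = 0.1386 K/W
R_total = 0.2213 K/W
Q = ΔT/R_total = 40/0.2213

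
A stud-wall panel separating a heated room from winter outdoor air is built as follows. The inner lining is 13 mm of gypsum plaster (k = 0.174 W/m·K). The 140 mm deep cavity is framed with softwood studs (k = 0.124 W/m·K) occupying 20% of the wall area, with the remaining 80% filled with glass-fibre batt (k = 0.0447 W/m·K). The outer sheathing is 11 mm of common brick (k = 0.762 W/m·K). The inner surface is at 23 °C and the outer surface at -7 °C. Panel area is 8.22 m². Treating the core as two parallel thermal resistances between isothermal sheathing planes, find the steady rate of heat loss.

Q ≈ 103 W

Sheathing layers in series; stud and cavity paths in parallel between them.
R_inner = 0.013/(0.174×8.22) = 0.009089 K/W
R_stud  = 0.14/(0.124×0.2×8.22) = 0.6868 K/W
R_cav   = 0.14/(0.0447×0.8×8.22) = 0.4763 K/W
1/R_core = 1/R_stud + 1/R_cav → R_core = 0.2812 K/W
R_outer = 0.011/(0.762×8.22) = 0.001756 K/W
R_total = 0.2921 K/W
Q = ΔT/R_total = 30/0.2921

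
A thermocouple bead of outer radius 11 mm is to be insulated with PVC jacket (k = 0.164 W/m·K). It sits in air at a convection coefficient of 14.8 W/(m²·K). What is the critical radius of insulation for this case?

r_cr ≈ 22.2 mm

For a sphere r_cr = 2k/h = 2×0.164/14.8
r_cr = 22.2 mm; since the bare radius (11 mm) is below r_cr, adding a thin layer of insulation will *increase* heat loss.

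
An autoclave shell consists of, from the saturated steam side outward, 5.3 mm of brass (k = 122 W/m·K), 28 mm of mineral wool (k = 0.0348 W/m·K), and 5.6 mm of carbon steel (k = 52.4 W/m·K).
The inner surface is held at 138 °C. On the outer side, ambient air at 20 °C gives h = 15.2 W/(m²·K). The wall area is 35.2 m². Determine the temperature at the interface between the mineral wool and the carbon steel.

Model the wall as resistances in series:
R_brass = L/(kA) = 0.0053/(122×35.2) = 1.234×10^-6 K/W
R_mineral wool = L/(kA) = 0.028/(0.0348×35.2) = 0.02286 K/W
R_carbon steel = L/(kA) = 0.0056/(52.4×35.2) = 3.036×10^-6 K/W
R_outer film = 1/(h_o·A) = 1/(15.2×35.2) = 0.001869 K/W
R_total = 0.02473 K/W;  Q = ΔT/R_total = 118/0.02473 = 4771 W
T_interface = T_inner − Q·ΣR(inner→interface) = 138 − 4770×0.02286

T ≈ 28.9 °C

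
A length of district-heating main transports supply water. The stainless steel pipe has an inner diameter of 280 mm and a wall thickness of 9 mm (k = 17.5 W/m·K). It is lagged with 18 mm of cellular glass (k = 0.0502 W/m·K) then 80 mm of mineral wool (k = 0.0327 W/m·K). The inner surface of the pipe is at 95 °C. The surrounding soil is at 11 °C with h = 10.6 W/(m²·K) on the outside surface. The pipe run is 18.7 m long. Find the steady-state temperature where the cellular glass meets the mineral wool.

Radial resistances (cylindrical: R_cond = ln(r_o/r_i)/(2πkL), R_conv = 1/(h·2πrL)):
R_stainless steel pipe wall = ln(149/140)/(2π×17.5×18.7) = 3.03×10^-5 K/W
R_cellular glass = ln(167/149)/(2π×0.0502×18.7) = 0.01934 K/W
R_mineral wool = ln(247/167)/(2π×0.0327×18.7) = 0.1019 K/W
R_outer film = 1/(h_o·2πr_oL) = 1/(10.6×2π×0.247×18.7) = 0.003251 K/W
R_total = 0.1245 K/W
Q = ΔT/R_total = 84/0.1245
Q = 675 W
T_interface = T_inner − Q·ΣR(inner→interface) = 95 − 675×0.01937

T ≈ 81.9 °C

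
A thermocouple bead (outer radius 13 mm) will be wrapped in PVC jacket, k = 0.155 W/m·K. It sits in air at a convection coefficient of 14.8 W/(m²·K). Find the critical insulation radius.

For a sphere r_cr = 2k/h = 2×0.155/14.8
r_cr = 20.9 mm; since the bare radius (13 mm) is below r_cr, adding a thin layer of insulation will *increase* heat loss.

r_cr ≈ 20.9 mm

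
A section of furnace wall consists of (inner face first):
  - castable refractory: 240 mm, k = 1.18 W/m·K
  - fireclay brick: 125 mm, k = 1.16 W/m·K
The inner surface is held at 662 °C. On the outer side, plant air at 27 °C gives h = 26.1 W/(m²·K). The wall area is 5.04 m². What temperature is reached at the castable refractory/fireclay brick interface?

Using the resistance-network approach (series):
R_castable refractory = L/(kA) = 0.24/(1.18×5.04) = 0.04036 K/W
R_fireclay brick = L/(kA) = 0.125/(1.16×5.04) = 0.02138 K/W
R_outer film = 1/(h_o·A) = 1/(26.1×5.04) = 0.007602 K/W
R_total = 0.06934 K/W;  Q = ΔT/R_total = 635/0.06934 = 9158 W
T_interface = T_inner − Q·ΣR(inner→interface) = 662 − 9160×0.04036

T ≈ 292 °C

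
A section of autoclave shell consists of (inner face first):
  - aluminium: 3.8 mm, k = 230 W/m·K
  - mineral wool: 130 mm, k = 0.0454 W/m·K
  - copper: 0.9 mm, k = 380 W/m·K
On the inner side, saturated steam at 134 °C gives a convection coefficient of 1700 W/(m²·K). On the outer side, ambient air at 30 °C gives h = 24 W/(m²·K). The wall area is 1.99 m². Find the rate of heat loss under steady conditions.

Q ≈ 71.2 W

Using the resistance-network approach (series):
R_inner film = 1/(h_i·A) = 1/(1700×1.99) = 2.956×10^-4 K/W
R_aluminium = L/(kA) = 0.0038/(230×1.99) = 8.302×10^-6 K/W
R_mineral wool = L/(kA) = 0.13/(0.0454×1.99) = 1.439 K/W
R_copper = L/(kA) = 0.0009/(380×1.99) = 1.19×10^-6 K/W
R_outer film = 1/(h_o·A) = 1/(24×1.99) = 0.02094 K/W
R_total = 1.46 K/W
Q = ΔT / R_total = 104 / 1.46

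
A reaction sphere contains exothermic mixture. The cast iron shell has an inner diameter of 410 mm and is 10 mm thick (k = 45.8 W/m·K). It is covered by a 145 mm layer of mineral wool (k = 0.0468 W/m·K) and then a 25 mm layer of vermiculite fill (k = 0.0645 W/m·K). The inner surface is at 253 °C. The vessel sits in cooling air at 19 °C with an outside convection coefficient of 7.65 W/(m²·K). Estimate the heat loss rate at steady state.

Q ≈ 67.3 W

For a spherical shell R = (1/r₁ − 1/r₂)/(4πk); film R = 1/(h·4πr²). In series:
R_cast iron shell = (1/0.205 − 1/0.215)/(4π×45.8) = 3.942×10^-4 K/W
R_mineral wool = (1/0.215 − 1/0.36)/(4π×0.0468) = 3.185 K/W
R_vermiculite fill = (1/0.36 − 1/0.385)/(4π×0.0645) = 0.2225 K/W
R_outer film = 1/(h·4πr_o²) = 1/(7.65×4π×0.385²) = 0.07018 K/W
R_total = 3.479 K/W
Q = ΔT/R_total = 234/3.479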